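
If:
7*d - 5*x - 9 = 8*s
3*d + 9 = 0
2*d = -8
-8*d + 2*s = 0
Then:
No Solution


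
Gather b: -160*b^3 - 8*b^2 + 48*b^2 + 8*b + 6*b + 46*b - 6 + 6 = -160*b^3 + 40*b^2 + 60*b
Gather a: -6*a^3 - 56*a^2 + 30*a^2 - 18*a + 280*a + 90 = -6*a^3 - 26*a^2 + 262*a + 90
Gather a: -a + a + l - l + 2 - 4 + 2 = 0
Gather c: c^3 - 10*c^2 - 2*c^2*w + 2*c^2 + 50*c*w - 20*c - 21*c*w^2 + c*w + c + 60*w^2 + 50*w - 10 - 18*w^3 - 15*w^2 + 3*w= c^3 + c^2*(-2*w - 8) + c*(-21*w^2 + 51*w - 19) - 18*w^3 + 45*w^2 + 53*w - 10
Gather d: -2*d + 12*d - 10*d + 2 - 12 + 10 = 0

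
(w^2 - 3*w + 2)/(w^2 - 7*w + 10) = (w - 1)/(w - 5)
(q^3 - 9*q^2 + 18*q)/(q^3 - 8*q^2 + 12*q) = (q - 3)/(q - 2)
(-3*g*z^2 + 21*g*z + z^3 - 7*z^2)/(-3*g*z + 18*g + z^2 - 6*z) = z*(z - 7)/(z - 6)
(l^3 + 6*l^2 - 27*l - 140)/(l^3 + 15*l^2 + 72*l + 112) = (l - 5)/(l + 4)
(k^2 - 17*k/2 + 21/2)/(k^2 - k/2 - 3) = (-2*k^2 + 17*k - 21)/(-2*k^2 + k + 6)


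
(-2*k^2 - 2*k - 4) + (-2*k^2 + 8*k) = -4*k^2 + 6*k - 4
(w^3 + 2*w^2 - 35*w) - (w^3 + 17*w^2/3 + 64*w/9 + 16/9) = -11*w^2/3 - 379*w/9 - 16/9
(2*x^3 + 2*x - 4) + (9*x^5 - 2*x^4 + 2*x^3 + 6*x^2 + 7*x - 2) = 9*x^5 - 2*x^4 + 4*x^3 + 6*x^2 + 9*x - 6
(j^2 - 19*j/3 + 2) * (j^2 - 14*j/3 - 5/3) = j^4 - 11*j^3 + 269*j^2/9 + 11*j/9 - 10/3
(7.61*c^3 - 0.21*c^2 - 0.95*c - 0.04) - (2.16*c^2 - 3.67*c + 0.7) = 7.61*c^3 - 2.37*c^2 + 2.72*c - 0.74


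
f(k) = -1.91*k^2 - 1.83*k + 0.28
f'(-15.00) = 55.47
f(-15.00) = -402.02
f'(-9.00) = 32.55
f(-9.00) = -137.96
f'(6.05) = -24.94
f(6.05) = -80.70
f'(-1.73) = 4.78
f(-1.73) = -2.27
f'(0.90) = -5.27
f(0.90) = -2.91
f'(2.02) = -9.55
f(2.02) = -11.21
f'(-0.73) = 0.96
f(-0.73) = 0.60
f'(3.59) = -15.54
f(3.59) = -30.91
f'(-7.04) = 25.06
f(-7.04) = -81.50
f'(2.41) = -11.04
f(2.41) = -15.22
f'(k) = -3.82*k - 1.83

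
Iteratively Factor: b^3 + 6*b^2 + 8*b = (b + 4)*(b^2 + 2*b) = b*(b + 4)*(b + 2)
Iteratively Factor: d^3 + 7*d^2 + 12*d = (d)*(d^2 + 7*d + 12) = d*(d + 4)*(d + 3)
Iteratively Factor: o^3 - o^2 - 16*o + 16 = (o + 4)*(o^2 - 5*o + 4) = (o - 4)*(o + 4)*(o - 1)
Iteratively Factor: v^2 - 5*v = (v)*(v - 5)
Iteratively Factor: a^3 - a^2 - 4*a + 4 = (a + 2)*(a^2 - 3*a + 2) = (a - 2)*(a + 2)*(a - 1)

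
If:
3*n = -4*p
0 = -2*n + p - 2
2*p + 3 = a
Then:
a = 45/11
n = -8/11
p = 6/11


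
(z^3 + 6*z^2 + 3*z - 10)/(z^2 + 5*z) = z + 1 - 2/z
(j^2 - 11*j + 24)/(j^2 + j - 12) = (j - 8)/(j + 4)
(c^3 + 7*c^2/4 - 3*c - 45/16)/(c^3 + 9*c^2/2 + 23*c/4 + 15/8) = (8*c^2 - 6*c - 9)/(2*(4*c^2 + 8*c + 3))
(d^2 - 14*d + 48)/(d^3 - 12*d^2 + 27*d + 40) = (d - 6)/(d^2 - 4*d - 5)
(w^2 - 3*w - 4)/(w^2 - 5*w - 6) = (w - 4)/(w - 6)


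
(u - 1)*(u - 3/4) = u^2 - 7*u/4 + 3/4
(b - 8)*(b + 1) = b^2 - 7*b - 8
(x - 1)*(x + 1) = x^2 - 1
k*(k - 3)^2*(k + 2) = k^4 - 4*k^3 - 3*k^2 + 18*k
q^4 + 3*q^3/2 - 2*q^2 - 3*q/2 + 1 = (q - 1)*(q - 1/2)*(q + 1)*(q + 2)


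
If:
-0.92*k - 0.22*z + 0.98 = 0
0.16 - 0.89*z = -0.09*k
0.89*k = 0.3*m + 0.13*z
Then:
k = 1.00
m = 2.84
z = 0.28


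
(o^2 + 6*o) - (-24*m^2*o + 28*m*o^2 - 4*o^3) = 24*m^2*o - 28*m*o^2 + 4*o^3 + o^2 + 6*o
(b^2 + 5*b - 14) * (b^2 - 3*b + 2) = b^4 + 2*b^3 - 27*b^2 + 52*b - 28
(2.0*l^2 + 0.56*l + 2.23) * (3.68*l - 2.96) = 7.36*l^3 - 3.8592*l^2 + 6.5488*l - 6.6008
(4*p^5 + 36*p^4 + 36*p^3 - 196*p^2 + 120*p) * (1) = 4*p^5 + 36*p^4 + 36*p^3 - 196*p^2 + 120*p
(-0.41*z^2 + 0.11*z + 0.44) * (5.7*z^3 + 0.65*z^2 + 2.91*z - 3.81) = -2.337*z^5 + 0.3605*z^4 + 1.3864*z^3 + 2.1682*z^2 + 0.8613*z - 1.6764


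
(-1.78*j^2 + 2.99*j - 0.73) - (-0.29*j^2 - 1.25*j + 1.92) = -1.49*j^2 + 4.24*j - 2.65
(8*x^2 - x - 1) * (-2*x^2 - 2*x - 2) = -16*x^4 - 14*x^3 - 12*x^2 + 4*x + 2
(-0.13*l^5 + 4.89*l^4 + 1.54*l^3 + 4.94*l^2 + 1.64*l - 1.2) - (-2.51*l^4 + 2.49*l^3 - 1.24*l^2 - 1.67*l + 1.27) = -0.13*l^5 + 7.4*l^4 - 0.95*l^3 + 6.18*l^2 + 3.31*l - 2.47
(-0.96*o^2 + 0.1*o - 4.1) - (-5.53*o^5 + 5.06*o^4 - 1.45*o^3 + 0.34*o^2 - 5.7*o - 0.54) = 5.53*o^5 - 5.06*o^4 + 1.45*o^3 - 1.3*o^2 + 5.8*o - 3.56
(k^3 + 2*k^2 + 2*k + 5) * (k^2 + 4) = k^5 + 2*k^4 + 6*k^3 + 13*k^2 + 8*k + 20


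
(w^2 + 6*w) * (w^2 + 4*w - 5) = w^4 + 10*w^3 + 19*w^2 - 30*w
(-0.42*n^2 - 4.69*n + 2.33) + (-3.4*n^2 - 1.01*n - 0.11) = -3.82*n^2 - 5.7*n + 2.22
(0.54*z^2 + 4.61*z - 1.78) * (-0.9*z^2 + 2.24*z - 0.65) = -0.486*z^4 - 2.9394*z^3 + 11.5774*z^2 - 6.9837*z + 1.157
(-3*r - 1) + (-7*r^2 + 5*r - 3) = -7*r^2 + 2*r - 4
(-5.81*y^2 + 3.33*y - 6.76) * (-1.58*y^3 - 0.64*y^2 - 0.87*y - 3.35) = 9.1798*y^5 - 1.543*y^4 + 13.6043*y^3 + 20.8928*y^2 - 5.2743*y + 22.646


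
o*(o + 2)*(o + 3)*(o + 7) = o^4 + 12*o^3 + 41*o^2 + 42*o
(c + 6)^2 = c^2 + 12*c + 36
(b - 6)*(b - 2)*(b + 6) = b^3 - 2*b^2 - 36*b + 72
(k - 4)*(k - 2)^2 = k^3 - 8*k^2 + 20*k - 16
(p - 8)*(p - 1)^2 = p^3 - 10*p^2 + 17*p - 8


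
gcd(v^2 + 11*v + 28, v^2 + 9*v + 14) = v + 7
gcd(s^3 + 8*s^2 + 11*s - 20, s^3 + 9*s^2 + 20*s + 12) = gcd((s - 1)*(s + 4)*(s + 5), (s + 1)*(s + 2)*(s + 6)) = 1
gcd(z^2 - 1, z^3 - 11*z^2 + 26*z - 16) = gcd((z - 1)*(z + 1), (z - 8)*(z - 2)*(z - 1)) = z - 1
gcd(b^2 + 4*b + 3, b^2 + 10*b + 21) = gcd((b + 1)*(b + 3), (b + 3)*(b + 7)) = b + 3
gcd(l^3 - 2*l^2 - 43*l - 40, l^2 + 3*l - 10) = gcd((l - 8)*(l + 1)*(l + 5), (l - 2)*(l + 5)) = l + 5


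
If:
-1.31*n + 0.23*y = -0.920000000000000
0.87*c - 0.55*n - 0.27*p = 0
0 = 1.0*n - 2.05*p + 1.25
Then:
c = 0.13757364475461*y + 0.73952922998564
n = 0.175572519083969*y + 0.702290076335878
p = 0.0856451312604729*y + 0.952336622602867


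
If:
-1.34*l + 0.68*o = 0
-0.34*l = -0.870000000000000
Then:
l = 2.56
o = 5.04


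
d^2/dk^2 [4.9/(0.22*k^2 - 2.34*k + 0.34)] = (-0.47432*k^2 + 5.04504*k + 4.9*(0.44*k - 2.34)*(0.88*k - 4.68) - 0.73304)/(0.22*k^2 - 2.34*k + 0.34)^3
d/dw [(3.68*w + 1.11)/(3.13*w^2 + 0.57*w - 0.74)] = (11.5184*w^2 + 2.0976*w - (3.68*w + 1.11)*(6.26*w + 0.57) - 2.7232)/(3.13*w^2 + 0.57*w - 0.74)^2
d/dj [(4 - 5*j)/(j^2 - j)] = (5*j^2 - 8*j + 4)/(j^2*(j^2 - 2*j + 1))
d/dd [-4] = 0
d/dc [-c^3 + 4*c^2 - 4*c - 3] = -3*c^2 + 8*c - 4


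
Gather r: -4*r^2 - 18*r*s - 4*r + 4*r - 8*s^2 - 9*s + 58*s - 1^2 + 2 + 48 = -4*r^2 - 18*r*s - 8*s^2 + 49*s + 49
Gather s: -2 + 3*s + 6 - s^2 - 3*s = 4 - s^2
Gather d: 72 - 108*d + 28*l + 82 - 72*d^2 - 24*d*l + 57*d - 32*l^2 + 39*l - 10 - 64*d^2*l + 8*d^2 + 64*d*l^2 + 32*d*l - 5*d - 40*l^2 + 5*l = d^2*(-64*l - 64) + d*(64*l^2 + 8*l - 56) - 72*l^2 + 72*l + 144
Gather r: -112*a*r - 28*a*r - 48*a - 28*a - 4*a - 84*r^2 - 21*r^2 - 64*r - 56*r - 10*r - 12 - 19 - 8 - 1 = -80*a - 105*r^2 + r*(-140*a - 130) - 40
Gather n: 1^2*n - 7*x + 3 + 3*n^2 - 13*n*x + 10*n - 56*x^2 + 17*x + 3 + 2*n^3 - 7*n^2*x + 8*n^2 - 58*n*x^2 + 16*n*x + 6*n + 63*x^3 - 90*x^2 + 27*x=2*n^3 + n^2*(11 - 7*x) + n*(-58*x^2 + 3*x + 17) + 63*x^3 - 146*x^2 + 37*x + 6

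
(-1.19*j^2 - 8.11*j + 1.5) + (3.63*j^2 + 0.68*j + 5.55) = 2.44*j^2 - 7.43*j + 7.05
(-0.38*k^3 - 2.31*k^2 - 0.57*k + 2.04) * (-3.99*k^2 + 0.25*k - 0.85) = 1.5162*k^5 + 9.1219*k^4 + 2.0198*k^3 - 6.3186*k^2 + 0.9945*k - 1.734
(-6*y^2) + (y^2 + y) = -5*y^2 + y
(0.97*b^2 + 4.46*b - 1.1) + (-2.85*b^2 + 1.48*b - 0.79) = -1.88*b^2 + 5.94*b - 1.89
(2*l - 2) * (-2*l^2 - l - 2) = -4*l^3 + 2*l^2 - 2*l + 4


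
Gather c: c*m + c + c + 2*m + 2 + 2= c*(m + 2) + 2*m + 4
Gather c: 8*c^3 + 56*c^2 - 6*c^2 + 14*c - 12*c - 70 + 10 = 8*c^3 + 50*c^2 + 2*c - 60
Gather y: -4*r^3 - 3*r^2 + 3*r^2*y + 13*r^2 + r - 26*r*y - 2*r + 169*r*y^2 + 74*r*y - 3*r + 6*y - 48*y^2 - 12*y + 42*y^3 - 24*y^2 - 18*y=-4*r^3 + 10*r^2 - 4*r + 42*y^3 + y^2*(169*r - 72) + y*(3*r^2 + 48*r - 24)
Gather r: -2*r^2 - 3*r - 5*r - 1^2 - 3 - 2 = -2*r^2 - 8*r - 6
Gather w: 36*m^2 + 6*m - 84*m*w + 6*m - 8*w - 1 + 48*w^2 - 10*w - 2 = 36*m^2 + 12*m + 48*w^2 + w*(-84*m - 18) - 3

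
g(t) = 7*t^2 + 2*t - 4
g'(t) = 14*t + 2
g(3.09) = 69.02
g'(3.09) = 45.26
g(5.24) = 198.68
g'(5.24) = 75.36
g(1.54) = 15.68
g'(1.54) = 23.56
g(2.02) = 28.60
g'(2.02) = 30.28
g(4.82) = 168.27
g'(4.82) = 69.48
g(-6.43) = 272.55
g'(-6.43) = -88.02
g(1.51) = 14.98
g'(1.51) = 23.14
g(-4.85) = 150.96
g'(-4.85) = -65.90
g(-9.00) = 545.00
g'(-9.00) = -124.00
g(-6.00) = 236.00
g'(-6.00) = -82.00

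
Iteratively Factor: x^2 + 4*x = (x)*(x + 4)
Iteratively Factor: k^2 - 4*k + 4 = (k - 2)*(k - 2)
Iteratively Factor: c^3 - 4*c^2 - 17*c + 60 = (c - 3)*(c^2 - c - 20) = (c - 3)*(c + 4)*(c - 5)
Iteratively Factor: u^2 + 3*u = (u + 3)*(u)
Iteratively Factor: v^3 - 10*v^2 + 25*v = (v)*(v^2 - 10*v + 25) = v*(v - 5)*(v - 5)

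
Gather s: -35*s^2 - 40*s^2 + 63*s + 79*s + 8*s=-75*s^2 + 150*s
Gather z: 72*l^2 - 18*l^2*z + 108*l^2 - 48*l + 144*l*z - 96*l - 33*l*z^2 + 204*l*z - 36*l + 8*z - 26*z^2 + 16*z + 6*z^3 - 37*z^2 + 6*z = 180*l^2 - 180*l + 6*z^3 + z^2*(-33*l - 63) + z*(-18*l^2 + 348*l + 30)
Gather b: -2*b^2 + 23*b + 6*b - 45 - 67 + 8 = -2*b^2 + 29*b - 104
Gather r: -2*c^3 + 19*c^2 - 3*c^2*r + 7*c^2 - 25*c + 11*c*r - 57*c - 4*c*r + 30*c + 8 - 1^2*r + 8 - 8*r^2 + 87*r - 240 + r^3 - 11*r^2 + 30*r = -2*c^3 + 26*c^2 - 52*c + r^3 - 19*r^2 + r*(-3*c^2 + 7*c + 116) - 224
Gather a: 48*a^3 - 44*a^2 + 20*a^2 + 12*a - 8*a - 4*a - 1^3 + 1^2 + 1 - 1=48*a^3 - 24*a^2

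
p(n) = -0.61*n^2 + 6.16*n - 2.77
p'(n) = 6.16 - 1.22*n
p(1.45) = 4.88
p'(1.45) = 4.39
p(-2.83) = -25.09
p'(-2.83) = 9.61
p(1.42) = 4.75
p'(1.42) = 4.43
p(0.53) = 0.32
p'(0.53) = 5.51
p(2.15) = 7.65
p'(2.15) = 3.54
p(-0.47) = -5.80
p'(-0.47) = 6.73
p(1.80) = 6.34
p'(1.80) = 3.96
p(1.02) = 2.88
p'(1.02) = 4.92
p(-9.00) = -107.62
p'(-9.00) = 17.14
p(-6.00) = -61.69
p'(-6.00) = 13.48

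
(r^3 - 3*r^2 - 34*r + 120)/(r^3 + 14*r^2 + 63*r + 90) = (r^2 - 9*r + 20)/(r^2 + 8*r + 15)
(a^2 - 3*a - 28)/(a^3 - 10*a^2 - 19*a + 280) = (a + 4)/(a^2 - 3*a - 40)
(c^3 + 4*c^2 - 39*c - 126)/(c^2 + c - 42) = c + 3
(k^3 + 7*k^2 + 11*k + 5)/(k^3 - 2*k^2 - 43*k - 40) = (k + 1)/(k - 8)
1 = 1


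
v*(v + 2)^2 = v^3 + 4*v^2 + 4*v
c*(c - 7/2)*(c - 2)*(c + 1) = c^4 - 9*c^3/2 + 3*c^2/2 + 7*c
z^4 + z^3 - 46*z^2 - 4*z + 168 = (z - 6)*(z - 2)*(z + 2)*(z + 7)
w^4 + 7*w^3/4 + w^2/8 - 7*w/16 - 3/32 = (w - 1/2)*(w + 1/4)*(w + 1/2)*(w + 3/2)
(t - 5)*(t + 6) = t^2 + t - 30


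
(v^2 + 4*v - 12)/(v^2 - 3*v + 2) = (v + 6)/(v - 1)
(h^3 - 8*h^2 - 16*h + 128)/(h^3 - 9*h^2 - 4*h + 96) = (h + 4)/(h + 3)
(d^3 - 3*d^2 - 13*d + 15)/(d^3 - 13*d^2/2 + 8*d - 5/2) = 2*(d + 3)/(2*d - 1)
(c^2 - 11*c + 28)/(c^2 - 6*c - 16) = (-c^2 + 11*c - 28)/(-c^2 + 6*c + 16)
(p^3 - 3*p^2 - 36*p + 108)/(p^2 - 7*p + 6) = (p^2 + 3*p - 18)/(p - 1)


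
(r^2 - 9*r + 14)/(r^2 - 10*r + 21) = (r - 2)/(r - 3)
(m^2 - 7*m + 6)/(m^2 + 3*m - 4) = (m - 6)/(m + 4)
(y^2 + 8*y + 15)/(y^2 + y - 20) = (y + 3)/(y - 4)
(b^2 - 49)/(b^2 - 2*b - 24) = (49 - b^2)/(-b^2 + 2*b + 24)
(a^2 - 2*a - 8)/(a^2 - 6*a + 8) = (a + 2)/(a - 2)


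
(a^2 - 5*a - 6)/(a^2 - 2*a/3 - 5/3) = 3*(a - 6)/(3*a - 5)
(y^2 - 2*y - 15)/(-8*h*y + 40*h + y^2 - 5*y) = (y + 3)/(-8*h + y)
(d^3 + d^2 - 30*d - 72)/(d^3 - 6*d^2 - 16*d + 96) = (d + 3)/(d - 4)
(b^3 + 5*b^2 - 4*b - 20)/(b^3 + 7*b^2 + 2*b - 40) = (b + 2)/(b + 4)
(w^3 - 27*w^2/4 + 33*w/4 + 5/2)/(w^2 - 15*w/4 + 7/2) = (4*w^2 - 19*w - 5)/(4*w - 7)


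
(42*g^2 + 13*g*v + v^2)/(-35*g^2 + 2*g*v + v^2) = (6*g + v)/(-5*g + v)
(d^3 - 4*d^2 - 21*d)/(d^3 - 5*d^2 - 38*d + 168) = d*(d + 3)/(d^2 + 2*d - 24)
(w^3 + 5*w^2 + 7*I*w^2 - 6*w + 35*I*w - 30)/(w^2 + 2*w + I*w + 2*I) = (w^2 + w*(5 + 6*I) + 30*I)/(w + 2)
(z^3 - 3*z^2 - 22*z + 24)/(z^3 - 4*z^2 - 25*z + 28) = (z - 6)/(z - 7)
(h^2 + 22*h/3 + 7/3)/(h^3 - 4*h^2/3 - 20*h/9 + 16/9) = 3*(3*h^2 + 22*h + 7)/(9*h^3 - 12*h^2 - 20*h + 16)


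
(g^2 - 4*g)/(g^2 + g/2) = 2*(g - 4)/(2*g + 1)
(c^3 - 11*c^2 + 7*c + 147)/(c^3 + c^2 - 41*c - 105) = (c - 7)/(c + 5)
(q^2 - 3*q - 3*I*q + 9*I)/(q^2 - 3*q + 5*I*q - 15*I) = (q - 3*I)/(q + 5*I)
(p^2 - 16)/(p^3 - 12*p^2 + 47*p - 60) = (p + 4)/(p^2 - 8*p + 15)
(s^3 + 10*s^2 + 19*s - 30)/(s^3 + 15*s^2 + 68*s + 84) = (s^2 + 4*s - 5)/(s^2 + 9*s + 14)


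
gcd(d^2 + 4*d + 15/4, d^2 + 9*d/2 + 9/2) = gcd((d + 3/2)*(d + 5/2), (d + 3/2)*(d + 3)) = d + 3/2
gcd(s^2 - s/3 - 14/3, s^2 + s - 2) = s + 2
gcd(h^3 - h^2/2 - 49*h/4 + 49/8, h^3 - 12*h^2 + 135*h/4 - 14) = h^2 - 4*h + 7/4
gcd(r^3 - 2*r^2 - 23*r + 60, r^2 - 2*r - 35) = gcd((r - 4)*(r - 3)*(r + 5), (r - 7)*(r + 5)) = r + 5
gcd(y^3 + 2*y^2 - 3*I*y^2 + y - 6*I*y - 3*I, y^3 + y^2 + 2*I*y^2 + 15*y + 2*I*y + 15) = y^2 + y*(1 - 3*I) - 3*I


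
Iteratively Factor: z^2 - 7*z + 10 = (z - 2)*(z - 5)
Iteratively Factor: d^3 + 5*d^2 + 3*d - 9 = (d - 1)*(d^2 + 6*d + 9) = (d - 1)*(d + 3)*(d + 3)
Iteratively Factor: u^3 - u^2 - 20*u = (u - 5)*(u^2 + 4*u) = (u - 5)*(u + 4)*(u)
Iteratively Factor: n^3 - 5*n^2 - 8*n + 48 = (n + 3)*(n^2 - 8*n + 16) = (n - 4)*(n + 3)*(n - 4)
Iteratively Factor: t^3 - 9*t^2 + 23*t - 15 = (t - 1)*(t^2 - 8*t + 15) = (t - 3)*(t - 1)*(t - 5)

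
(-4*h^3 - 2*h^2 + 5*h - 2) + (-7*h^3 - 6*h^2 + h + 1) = -11*h^3 - 8*h^2 + 6*h - 1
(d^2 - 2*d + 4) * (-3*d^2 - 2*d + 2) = -3*d^4 + 4*d^3 - 6*d^2 - 12*d + 8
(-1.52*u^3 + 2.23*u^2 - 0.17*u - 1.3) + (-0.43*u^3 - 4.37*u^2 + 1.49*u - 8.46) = -1.95*u^3 - 2.14*u^2 + 1.32*u - 9.76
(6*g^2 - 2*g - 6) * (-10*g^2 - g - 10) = -60*g^4 + 14*g^3 + 2*g^2 + 26*g + 60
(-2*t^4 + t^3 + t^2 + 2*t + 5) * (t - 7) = -2*t^5 + 15*t^4 - 6*t^3 - 5*t^2 - 9*t - 35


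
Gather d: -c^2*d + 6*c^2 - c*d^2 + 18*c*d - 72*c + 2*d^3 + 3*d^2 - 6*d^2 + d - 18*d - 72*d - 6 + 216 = 6*c^2 - 72*c + 2*d^3 + d^2*(-c - 3) + d*(-c^2 + 18*c - 89) + 210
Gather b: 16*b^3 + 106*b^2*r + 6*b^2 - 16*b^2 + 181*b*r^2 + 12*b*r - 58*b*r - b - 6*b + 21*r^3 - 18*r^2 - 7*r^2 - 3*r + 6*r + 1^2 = 16*b^3 + b^2*(106*r - 10) + b*(181*r^2 - 46*r - 7) + 21*r^3 - 25*r^2 + 3*r + 1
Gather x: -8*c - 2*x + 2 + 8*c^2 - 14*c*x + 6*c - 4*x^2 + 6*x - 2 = 8*c^2 - 2*c - 4*x^2 + x*(4 - 14*c)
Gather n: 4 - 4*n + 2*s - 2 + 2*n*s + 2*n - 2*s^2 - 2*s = n*(2*s - 2) - 2*s^2 + 2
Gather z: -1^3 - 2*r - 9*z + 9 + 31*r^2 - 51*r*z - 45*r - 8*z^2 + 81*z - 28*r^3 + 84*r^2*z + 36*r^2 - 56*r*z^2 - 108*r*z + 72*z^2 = -28*r^3 + 67*r^2 - 47*r + z^2*(64 - 56*r) + z*(84*r^2 - 159*r + 72) + 8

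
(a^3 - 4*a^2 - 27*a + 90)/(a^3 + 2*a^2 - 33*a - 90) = (a - 3)/(a + 3)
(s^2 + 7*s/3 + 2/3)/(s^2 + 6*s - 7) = (3*s^2 + 7*s + 2)/(3*(s^2 + 6*s - 7))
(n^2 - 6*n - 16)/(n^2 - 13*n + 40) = (n + 2)/(n - 5)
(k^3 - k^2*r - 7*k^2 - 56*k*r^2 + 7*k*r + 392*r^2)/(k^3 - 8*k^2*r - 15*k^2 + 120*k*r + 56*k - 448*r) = (k + 7*r)/(k - 8)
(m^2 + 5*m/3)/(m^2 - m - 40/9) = 3*m/(3*m - 8)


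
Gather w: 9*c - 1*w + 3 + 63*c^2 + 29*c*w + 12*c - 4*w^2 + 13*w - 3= 63*c^2 + 21*c - 4*w^2 + w*(29*c + 12)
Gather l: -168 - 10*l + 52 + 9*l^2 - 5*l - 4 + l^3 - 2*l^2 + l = l^3 + 7*l^2 - 14*l - 120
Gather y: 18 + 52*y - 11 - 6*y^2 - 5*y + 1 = -6*y^2 + 47*y + 8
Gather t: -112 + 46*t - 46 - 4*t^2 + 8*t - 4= -4*t^2 + 54*t - 162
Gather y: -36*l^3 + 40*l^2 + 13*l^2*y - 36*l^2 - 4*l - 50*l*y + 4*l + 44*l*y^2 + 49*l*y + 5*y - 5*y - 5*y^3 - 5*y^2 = -36*l^3 + 4*l^2 - 5*y^3 + y^2*(44*l - 5) + y*(13*l^2 - l)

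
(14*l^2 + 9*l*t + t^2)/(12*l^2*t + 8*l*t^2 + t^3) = (7*l + t)/(t*(6*l + t))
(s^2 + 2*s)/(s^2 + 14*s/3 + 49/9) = 9*s*(s + 2)/(9*s^2 + 42*s + 49)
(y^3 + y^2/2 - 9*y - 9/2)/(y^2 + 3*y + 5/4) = 2*(y^2 - 9)/(2*y + 5)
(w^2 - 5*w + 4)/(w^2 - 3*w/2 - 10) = 2*(w - 1)/(2*w + 5)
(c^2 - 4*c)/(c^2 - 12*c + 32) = c/(c - 8)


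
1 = 1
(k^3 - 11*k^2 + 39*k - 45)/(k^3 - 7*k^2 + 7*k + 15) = (k - 3)/(k + 1)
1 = 1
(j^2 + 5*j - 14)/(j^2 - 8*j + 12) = (j + 7)/(j - 6)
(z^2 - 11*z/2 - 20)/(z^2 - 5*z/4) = 2*(2*z^2 - 11*z - 40)/(z*(4*z - 5))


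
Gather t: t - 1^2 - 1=t - 2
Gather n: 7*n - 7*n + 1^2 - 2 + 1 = 0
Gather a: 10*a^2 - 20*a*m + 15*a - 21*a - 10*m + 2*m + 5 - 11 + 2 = 10*a^2 + a*(-20*m - 6) - 8*m - 4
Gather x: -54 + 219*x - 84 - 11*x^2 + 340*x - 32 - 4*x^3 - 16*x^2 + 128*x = -4*x^3 - 27*x^2 + 687*x - 170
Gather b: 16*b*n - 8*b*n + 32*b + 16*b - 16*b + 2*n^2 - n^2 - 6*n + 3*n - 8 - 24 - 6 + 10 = b*(8*n + 32) + n^2 - 3*n - 28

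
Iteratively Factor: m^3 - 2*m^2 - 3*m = (m)*(m^2 - 2*m - 3) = m*(m + 1)*(m - 3)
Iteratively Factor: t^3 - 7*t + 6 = (t - 2)*(t^2 + 2*t - 3) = (t - 2)*(t + 3)*(t - 1)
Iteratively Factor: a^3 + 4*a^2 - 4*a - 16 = (a + 2)*(a^2 + 2*a - 8) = (a + 2)*(a + 4)*(a - 2)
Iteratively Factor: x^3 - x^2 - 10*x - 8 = (x + 1)*(x^2 - 2*x - 8) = (x + 1)*(x + 2)*(x - 4)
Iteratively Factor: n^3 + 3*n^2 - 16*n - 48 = (n + 3)*(n^2 - 16) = (n + 3)*(n + 4)*(n - 4)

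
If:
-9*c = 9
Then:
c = -1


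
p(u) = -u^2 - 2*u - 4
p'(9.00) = -20.00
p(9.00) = -103.00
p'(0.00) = -2.00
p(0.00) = -4.00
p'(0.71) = -3.42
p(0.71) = -5.92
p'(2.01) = -6.02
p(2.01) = -12.06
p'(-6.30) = 10.60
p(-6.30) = -31.09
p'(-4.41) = 6.82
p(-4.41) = -14.63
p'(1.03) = -4.06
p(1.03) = -7.12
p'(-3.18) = 4.36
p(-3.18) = -7.75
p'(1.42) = -4.84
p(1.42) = -8.86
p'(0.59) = -3.18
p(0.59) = -5.53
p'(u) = -2*u - 2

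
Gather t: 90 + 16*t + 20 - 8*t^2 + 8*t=-8*t^2 + 24*t + 110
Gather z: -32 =-32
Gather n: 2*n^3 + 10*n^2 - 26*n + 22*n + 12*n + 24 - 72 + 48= 2*n^3 + 10*n^2 + 8*n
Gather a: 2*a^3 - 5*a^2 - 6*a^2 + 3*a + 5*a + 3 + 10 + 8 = 2*a^3 - 11*a^2 + 8*a + 21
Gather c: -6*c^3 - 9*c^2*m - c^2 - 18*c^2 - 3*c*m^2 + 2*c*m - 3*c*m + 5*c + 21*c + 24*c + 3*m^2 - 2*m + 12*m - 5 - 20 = -6*c^3 + c^2*(-9*m - 19) + c*(-3*m^2 - m + 50) + 3*m^2 + 10*m - 25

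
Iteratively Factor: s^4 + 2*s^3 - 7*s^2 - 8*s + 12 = (s - 1)*(s^3 + 3*s^2 - 4*s - 12) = (s - 2)*(s - 1)*(s^2 + 5*s + 6) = (s - 2)*(s - 1)*(s + 2)*(s + 3)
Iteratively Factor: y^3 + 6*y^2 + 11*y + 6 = (y + 3)*(y^2 + 3*y + 2) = (y + 2)*(y + 3)*(y + 1)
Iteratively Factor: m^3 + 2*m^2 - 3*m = (m + 3)*(m^2 - m) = (m - 1)*(m + 3)*(m)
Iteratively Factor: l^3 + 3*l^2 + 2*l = (l)*(l^2 + 3*l + 2) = l*(l + 1)*(l + 2)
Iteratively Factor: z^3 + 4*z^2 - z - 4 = (z + 4)*(z^2 - 1) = (z + 1)*(z + 4)*(z - 1)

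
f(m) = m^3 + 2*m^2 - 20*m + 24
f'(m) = 3*m^2 + 4*m - 20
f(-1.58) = 56.65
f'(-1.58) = -18.83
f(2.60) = 3.10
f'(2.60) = 10.68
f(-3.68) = 74.85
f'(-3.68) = 5.91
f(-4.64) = 59.96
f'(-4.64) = 26.03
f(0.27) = 18.77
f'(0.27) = -18.70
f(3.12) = 11.44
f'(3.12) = 21.68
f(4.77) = 82.64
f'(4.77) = 67.34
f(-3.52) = 75.57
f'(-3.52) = 3.09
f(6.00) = 192.00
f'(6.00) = 112.00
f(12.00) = 1800.00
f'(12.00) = 460.00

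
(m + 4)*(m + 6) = m^2 + 10*m + 24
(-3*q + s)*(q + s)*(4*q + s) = -12*q^3 - 11*q^2*s + 2*q*s^2 + s^3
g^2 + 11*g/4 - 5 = (g - 5/4)*(g + 4)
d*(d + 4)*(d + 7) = d^3 + 11*d^2 + 28*d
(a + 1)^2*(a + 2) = a^3 + 4*a^2 + 5*a + 2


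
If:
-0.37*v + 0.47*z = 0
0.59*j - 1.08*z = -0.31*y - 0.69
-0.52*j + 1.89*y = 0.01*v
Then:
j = 1.59622515252069*z - 1.02178171276346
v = 1.27027027027027*z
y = 0.445894064557388*z - 0.281125127321163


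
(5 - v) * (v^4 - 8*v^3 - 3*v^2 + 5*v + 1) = -v^5 + 13*v^4 - 37*v^3 - 20*v^2 + 24*v + 5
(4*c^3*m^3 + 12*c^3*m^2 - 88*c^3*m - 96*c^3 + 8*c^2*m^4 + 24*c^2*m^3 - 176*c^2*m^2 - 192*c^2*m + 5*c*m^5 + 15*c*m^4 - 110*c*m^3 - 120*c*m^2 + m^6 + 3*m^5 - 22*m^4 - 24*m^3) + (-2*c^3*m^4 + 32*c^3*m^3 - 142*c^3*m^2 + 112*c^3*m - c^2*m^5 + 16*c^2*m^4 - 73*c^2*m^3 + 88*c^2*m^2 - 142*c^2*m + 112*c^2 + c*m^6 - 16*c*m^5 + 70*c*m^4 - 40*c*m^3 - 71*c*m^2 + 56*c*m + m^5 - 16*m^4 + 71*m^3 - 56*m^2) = -2*c^3*m^4 + 36*c^3*m^3 - 130*c^3*m^2 + 24*c^3*m - 96*c^3 - c^2*m^5 + 24*c^2*m^4 - 49*c^2*m^3 - 88*c^2*m^2 - 334*c^2*m + 112*c^2 + c*m^6 - 11*c*m^5 + 85*c*m^4 - 150*c*m^3 - 191*c*m^2 + 56*c*m + m^6 + 4*m^5 - 38*m^4 + 47*m^3 - 56*m^2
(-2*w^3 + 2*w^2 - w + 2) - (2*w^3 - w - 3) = -4*w^3 + 2*w^2 + 5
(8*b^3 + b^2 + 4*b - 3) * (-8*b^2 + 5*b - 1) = -64*b^5 + 32*b^4 - 35*b^3 + 43*b^2 - 19*b + 3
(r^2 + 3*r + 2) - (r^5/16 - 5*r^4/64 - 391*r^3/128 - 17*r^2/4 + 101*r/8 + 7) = -r^5/16 + 5*r^4/64 + 391*r^3/128 + 21*r^2/4 - 77*r/8 - 5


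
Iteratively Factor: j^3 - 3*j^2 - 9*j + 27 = (j + 3)*(j^2 - 6*j + 9) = (j - 3)*(j + 3)*(j - 3)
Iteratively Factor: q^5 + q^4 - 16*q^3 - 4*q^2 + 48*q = (q - 3)*(q^4 + 4*q^3 - 4*q^2 - 16*q) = (q - 3)*(q + 2)*(q^3 + 2*q^2 - 8*q) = (q - 3)*(q + 2)*(q + 4)*(q^2 - 2*q) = q*(q - 3)*(q + 2)*(q + 4)*(q - 2)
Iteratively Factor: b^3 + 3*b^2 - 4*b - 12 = (b + 3)*(b^2 - 4) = (b - 2)*(b + 3)*(b + 2)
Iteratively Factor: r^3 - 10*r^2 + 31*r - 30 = (r - 3)*(r^2 - 7*r + 10) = (r - 5)*(r - 3)*(r - 2)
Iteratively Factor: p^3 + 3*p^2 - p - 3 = (p - 1)*(p^2 + 4*p + 3) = (p - 1)*(p + 1)*(p + 3)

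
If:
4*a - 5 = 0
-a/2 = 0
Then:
No Solution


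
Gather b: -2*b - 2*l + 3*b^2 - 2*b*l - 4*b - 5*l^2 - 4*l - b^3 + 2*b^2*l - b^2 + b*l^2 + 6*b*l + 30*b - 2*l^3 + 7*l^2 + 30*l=-b^3 + b^2*(2*l + 2) + b*(l^2 + 4*l + 24) - 2*l^3 + 2*l^2 + 24*l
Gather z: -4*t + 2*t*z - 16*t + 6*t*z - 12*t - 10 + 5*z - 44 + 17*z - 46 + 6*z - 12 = -32*t + z*(8*t + 28) - 112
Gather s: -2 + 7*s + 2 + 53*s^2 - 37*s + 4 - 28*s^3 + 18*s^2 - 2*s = -28*s^3 + 71*s^2 - 32*s + 4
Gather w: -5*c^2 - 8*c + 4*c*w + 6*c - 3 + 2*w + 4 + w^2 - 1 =-5*c^2 - 2*c + w^2 + w*(4*c + 2)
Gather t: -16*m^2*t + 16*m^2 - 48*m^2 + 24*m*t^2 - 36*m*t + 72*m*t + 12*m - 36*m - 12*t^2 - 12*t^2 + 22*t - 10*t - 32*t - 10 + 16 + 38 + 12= -32*m^2 - 24*m + t^2*(24*m - 24) + t*(-16*m^2 + 36*m - 20) + 56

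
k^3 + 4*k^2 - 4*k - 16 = (k - 2)*(k + 2)*(k + 4)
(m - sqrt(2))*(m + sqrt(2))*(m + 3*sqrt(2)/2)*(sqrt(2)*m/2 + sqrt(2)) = sqrt(2)*m^4/2 + sqrt(2)*m^3 + 3*m^3/2 - sqrt(2)*m^2 + 3*m^2 - 3*m - 2*sqrt(2)*m - 6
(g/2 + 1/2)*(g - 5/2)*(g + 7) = g^3/2 + 11*g^2/4 - 13*g/2 - 35/4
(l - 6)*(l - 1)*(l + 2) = l^3 - 5*l^2 - 8*l + 12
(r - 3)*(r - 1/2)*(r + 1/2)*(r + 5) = r^4 + 2*r^3 - 61*r^2/4 - r/2 + 15/4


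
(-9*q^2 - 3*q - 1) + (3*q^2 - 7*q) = -6*q^2 - 10*q - 1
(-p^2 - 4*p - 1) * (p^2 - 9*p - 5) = -p^4 + 5*p^3 + 40*p^2 + 29*p + 5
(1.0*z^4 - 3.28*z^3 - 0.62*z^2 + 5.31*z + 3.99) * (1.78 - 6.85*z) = -6.85*z^5 + 24.248*z^4 - 1.5914*z^3 - 37.4771*z^2 - 17.8797*z + 7.1022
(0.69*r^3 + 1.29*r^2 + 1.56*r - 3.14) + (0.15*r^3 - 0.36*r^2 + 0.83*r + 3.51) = 0.84*r^3 + 0.93*r^2 + 2.39*r + 0.37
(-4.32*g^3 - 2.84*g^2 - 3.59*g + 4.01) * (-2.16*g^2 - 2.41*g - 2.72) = 9.3312*g^5 + 16.5456*g^4 + 26.3492*g^3 + 7.7151*g^2 + 0.100700000000002*g - 10.9072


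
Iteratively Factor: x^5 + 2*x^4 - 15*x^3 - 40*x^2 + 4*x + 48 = (x + 3)*(x^4 - x^3 - 12*x^2 - 4*x + 16) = (x + 2)*(x + 3)*(x^3 - 3*x^2 - 6*x + 8) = (x - 4)*(x + 2)*(x + 3)*(x^2 + x - 2) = (x - 4)*(x + 2)^2*(x + 3)*(x - 1)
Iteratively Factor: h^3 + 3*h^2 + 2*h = (h)*(h^2 + 3*h + 2) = h*(h + 2)*(h + 1)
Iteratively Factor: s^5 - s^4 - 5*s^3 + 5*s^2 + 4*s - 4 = (s - 1)*(s^4 - 5*s^2 + 4) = (s - 1)*(s + 1)*(s^3 - s^2 - 4*s + 4) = (s - 2)*(s - 1)*(s + 1)*(s^2 + s - 2) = (s - 2)*(s - 1)*(s + 1)*(s + 2)*(s - 1)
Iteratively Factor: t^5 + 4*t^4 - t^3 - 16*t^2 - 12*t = (t + 2)*(t^4 + 2*t^3 - 5*t^2 - 6*t) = (t + 2)*(t + 3)*(t^3 - t^2 - 2*t) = (t + 1)*(t + 2)*(t + 3)*(t^2 - 2*t) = (t - 2)*(t + 1)*(t + 2)*(t + 3)*(t)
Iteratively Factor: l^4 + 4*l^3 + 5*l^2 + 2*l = (l + 1)*(l^3 + 3*l^2 + 2*l) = (l + 1)^2*(l^2 + 2*l) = l*(l + 1)^2*(l + 2)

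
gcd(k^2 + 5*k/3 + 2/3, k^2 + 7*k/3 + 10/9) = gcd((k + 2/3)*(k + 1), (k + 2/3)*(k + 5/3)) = k + 2/3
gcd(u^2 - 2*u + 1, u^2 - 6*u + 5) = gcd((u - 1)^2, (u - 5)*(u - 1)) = u - 1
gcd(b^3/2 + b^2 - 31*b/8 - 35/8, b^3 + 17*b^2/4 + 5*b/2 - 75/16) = 1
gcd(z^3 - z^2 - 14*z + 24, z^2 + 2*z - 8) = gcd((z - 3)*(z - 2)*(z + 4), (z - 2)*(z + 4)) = z^2 + 2*z - 8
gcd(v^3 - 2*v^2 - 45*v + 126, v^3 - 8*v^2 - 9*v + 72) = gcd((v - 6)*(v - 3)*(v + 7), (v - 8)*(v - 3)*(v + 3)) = v - 3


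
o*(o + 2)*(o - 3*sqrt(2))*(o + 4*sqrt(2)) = o^4 + sqrt(2)*o^3 + 2*o^3 - 24*o^2 + 2*sqrt(2)*o^2 - 48*o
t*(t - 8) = t^2 - 8*t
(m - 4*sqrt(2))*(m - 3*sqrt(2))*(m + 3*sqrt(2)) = m^3 - 4*sqrt(2)*m^2 - 18*m + 72*sqrt(2)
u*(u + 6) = u^2 + 6*u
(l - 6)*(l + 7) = l^2 + l - 42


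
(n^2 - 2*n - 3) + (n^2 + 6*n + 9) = 2*n^2 + 4*n + 6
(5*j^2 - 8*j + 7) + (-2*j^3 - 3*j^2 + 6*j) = -2*j^3 + 2*j^2 - 2*j + 7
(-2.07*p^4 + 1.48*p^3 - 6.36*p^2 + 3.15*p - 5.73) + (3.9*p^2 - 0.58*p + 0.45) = -2.07*p^4 + 1.48*p^3 - 2.46*p^2 + 2.57*p - 5.28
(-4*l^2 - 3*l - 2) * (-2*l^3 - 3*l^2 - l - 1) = 8*l^5 + 18*l^4 + 17*l^3 + 13*l^2 + 5*l + 2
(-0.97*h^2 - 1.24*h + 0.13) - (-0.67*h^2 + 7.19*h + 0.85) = -0.3*h^2 - 8.43*h - 0.72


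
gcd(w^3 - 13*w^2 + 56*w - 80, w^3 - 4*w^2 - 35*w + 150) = w - 5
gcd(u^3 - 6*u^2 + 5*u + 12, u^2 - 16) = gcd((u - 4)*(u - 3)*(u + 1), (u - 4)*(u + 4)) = u - 4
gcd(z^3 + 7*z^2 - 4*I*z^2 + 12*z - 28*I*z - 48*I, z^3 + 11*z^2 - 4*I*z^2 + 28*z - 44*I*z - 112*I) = z^2 + z*(4 - 4*I) - 16*I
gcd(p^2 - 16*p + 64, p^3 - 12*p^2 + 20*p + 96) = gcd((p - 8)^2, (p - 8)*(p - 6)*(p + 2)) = p - 8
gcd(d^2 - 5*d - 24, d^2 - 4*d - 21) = d + 3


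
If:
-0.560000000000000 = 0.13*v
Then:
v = -4.31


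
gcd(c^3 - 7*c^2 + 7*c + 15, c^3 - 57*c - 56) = c + 1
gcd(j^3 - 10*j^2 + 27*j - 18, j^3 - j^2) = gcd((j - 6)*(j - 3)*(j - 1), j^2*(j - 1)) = j - 1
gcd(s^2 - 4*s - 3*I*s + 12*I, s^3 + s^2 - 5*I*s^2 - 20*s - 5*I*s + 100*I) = s - 4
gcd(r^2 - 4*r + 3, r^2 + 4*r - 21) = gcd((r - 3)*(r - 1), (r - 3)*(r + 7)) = r - 3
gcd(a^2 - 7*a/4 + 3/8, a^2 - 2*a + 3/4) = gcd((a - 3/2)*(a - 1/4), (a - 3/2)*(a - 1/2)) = a - 3/2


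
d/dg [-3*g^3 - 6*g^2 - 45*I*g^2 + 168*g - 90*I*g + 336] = -9*g^2 - g*(12 + 90*I) + 168 - 90*I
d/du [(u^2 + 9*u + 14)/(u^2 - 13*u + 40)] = 2*(-11*u^2 + 26*u + 271)/(u^4 - 26*u^3 + 249*u^2 - 1040*u + 1600)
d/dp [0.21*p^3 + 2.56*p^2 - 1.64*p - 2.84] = 0.63*p^2 + 5.12*p - 1.64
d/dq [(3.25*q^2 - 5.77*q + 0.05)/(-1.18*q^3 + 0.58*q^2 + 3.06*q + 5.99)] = (3.835*q^4 - 13.6172*q^3 + 13.4686*q^2 + 38.877*q - 34.7153)/(1.3924*q^6 - 1.3688*q^5 - 6.8852*q^4 - 10.5868*q^3 + 16.312*q^2 + 36.6588*q + 35.8801)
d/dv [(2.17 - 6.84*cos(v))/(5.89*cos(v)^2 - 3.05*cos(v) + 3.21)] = (-40.2876*cos(v)^2 + 25.5626*cos(v) + 15.3379)*sin(v)/(34.6921*cos(v)^4 - 35.929*cos(v)^3 + 47.1163*cos(v)^2 - 19.581*cos(v) + 10.3041)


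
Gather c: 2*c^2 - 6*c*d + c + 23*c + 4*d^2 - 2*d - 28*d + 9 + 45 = 2*c^2 + c*(24 - 6*d) + 4*d^2 - 30*d + 54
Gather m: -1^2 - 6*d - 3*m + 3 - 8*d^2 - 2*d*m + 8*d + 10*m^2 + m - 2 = -8*d^2 + 2*d + 10*m^2 + m*(-2*d - 2)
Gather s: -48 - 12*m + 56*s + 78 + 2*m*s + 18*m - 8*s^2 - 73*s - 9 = 6*m - 8*s^2 + s*(2*m - 17) + 21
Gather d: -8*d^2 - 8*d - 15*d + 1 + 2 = -8*d^2 - 23*d + 3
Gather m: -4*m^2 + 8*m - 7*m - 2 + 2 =-4*m^2 + m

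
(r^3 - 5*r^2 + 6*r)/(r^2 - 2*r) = r - 3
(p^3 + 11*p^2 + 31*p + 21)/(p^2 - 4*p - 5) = (p^2 + 10*p + 21)/(p - 5)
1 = 1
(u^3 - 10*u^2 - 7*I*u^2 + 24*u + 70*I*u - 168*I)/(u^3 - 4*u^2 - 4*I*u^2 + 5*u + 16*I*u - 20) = (u^2 - u*(6 + 7*I) + 42*I)/(u^2 - 4*I*u + 5)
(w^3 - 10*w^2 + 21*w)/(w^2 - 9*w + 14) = w*(w - 3)/(w - 2)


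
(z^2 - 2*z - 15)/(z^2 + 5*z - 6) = (z^2 - 2*z - 15)/(z^2 + 5*z - 6)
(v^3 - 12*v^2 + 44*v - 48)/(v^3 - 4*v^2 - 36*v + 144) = (v - 2)/(v + 6)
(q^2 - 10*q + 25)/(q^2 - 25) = (q - 5)/(q + 5)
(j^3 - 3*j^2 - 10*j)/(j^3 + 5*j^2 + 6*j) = (j - 5)/(j + 3)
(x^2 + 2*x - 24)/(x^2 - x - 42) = (x - 4)/(x - 7)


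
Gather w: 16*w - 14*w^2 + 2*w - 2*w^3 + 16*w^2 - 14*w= -2*w^3 + 2*w^2 + 4*w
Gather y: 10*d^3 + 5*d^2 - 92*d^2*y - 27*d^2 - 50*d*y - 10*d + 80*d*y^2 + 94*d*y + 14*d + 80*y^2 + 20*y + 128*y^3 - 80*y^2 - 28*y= 10*d^3 - 22*d^2 + 80*d*y^2 + 4*d + 128*y^3 + y*(-92*d^2 + 44*d - 8)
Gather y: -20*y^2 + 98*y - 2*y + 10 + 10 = -20*y^2 + 96*y + 20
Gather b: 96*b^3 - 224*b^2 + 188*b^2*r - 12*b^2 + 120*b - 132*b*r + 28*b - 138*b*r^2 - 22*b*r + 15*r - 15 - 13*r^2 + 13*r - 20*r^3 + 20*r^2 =96*b^3 + b^2*(188*r - 236) + b*(-138*r^2 - 154*r + 148) - 20*r^3 + 7*r^2 + 28*r - 15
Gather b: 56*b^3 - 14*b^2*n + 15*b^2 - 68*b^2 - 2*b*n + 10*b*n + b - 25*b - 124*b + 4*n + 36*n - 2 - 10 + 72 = 56*b^3 + b^2*(-14*n - 53) + b*(8*n - 148) + 40*n + 60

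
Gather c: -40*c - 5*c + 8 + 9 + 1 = 18 - 45*c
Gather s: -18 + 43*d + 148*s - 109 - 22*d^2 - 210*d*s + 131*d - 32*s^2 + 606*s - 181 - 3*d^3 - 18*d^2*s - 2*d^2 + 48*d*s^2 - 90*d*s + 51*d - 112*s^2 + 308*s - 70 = -3*d^3 - 24*d^2 + 225*d + s^2*(48*d - 144) + s*(-18*d^2 - 300*d + 1062) - 378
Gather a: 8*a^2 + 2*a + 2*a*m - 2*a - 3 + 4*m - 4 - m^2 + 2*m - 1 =8*a^2 + 2*a*m - m^2 + 6*m - 8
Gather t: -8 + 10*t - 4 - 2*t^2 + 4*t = -2*t^2 + 14*t - 12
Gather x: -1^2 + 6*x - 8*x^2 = -8*x^2 + 6*x - 1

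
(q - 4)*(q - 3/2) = q^2 - 11*q/2 + 6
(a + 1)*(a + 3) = a^2 + 4*a + 3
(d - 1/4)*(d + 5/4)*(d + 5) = d^3 + 6*d^2 + 75*d/16 - 25/16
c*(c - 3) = c^2 - 3*c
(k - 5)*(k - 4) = k^2 - 9*k + 20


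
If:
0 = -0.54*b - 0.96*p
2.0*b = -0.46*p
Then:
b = 0.00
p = 0.00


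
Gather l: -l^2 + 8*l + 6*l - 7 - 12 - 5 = -l^2 + 14*l - 24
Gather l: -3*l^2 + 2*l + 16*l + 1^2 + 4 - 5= -3*l^2 + 18*l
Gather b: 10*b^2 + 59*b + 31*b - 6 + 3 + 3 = 10*b^2 + 90*b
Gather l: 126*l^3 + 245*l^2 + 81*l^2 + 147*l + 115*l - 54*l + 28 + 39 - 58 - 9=126*l^3 + 326*l^2 + 208*l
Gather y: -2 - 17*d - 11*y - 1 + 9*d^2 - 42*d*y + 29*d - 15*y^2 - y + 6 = 9*d^2 + 12*d - 15*y^2 + y*(-42*d - 12) + 3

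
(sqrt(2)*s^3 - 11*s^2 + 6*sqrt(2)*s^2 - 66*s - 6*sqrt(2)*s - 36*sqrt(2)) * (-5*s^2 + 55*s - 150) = -5*sqrt(2)*s^5 + 25*sqrt(2)*s^4 + 55*s^4 - 275*s^3 + 210*sqrt(2)*s^3 - 1980*s^2 - 1050*sqrt(2)*s^2 - 1080*sqrt(2)*s + 9900*s + 5400*sqrt(2)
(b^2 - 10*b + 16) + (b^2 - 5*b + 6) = 2*b^2 - 15*b + 22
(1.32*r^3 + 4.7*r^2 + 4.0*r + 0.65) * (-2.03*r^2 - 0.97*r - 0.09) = -2.6796*r^5 - 10.8214*r^4 - 12.7978*r^3 - 5.6225*r^2 - 0.9905*r - 0.0585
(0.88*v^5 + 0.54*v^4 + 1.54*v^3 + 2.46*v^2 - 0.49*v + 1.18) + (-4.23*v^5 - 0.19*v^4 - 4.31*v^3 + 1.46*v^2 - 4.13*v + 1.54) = -3.35*v^5 + 0.35*v^4 - 2.77*v^3 + 3.92*v^2 - 4.62*v + 2.72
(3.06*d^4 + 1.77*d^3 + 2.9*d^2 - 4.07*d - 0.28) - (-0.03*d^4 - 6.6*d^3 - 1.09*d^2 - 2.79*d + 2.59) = 3.09*d^4 + 8.37*d^3 + 3.99*d^2 - 1.28*d - 2.87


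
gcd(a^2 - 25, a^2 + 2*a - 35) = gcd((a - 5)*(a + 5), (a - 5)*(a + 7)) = a - 5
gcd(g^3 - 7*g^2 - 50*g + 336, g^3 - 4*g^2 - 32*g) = g - 8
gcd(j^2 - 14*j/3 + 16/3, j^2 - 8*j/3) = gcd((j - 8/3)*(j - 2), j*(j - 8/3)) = j - 8/3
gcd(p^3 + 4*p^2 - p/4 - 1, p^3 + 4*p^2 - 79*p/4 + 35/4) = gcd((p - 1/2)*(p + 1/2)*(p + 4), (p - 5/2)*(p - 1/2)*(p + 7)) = p - 1/2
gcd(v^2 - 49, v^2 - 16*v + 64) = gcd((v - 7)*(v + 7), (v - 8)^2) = 1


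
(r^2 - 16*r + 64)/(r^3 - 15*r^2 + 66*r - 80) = (r - 8)/(r^2 - 7*r + 10)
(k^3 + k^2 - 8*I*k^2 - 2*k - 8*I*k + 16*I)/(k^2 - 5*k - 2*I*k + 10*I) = (k^3 + k^2*(1 - 8*I) - 2*k*(1 + 4*I) + 16*I)/(k^2 - k*(5 + 2*I) + 10*I)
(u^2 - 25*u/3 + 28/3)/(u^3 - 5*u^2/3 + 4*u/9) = 3*(u - 7)/(u*(3*u - 1))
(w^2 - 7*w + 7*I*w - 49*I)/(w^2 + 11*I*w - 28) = (w - 7)/(w + 4*I)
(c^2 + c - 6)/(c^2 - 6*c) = (c^2 + c - 6)/(c*(c - 6))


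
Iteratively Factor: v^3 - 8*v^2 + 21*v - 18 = (v - 3)*(v^2 - 5*v + 6) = (v - 3)^2*(v - 2)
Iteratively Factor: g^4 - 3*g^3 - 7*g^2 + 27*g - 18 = (g - 3)*(g^3 - 7*g + 6) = (g - 3)*(g - 2)*(g^2 + 2*g - 3) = (g - 3)*(g - 2)*(g - 1)*(g + 3)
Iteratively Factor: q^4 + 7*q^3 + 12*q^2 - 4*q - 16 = (q + 4)*(q^3 + 3*q^2 - 4) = (q + 2)*(q + 4)*(q^2 + q - 2) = (q + 2)^2*(q + 4)*(q - 1)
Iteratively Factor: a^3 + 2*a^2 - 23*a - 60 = (a - 5)*(a^2 + 7*a + 12) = (a - 5)*(a + 3)*(a + 4)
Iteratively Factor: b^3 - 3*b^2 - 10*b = (b + 2)*(b^2 - 5*b) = b*(b + 2)*(b - 5)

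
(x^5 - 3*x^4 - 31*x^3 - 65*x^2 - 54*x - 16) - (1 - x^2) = x^5 - 3*x^4 - 31*x^3 - 64*x^2 - 54*x - 17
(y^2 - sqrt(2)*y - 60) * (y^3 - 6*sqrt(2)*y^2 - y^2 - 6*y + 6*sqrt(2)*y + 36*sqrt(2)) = y^5 - 7*sqrt(2)*y^4 - y^4 - 54*y^3 + 7*sqrt(2)*y^3 + 48*y^2 + 402*sqrt(2)*y^2 - 360*sqrt(2)*y + 288*y - 2160*sqrt(2)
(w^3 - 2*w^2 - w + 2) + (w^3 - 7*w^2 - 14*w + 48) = 2*w^3 - 9*w^2 - 15*w + 50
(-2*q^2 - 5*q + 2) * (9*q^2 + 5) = -18*q^4 - 45*q^3 + 8*q^2 - 25*q + 10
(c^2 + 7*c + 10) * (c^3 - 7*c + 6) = c^5 + 7*c^4 + 3*c^3 - 43*c^2 - 28*c + 60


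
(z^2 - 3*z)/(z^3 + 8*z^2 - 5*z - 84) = z/(z^2 + 11*z + 28)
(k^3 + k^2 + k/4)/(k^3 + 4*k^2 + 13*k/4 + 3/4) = k/(k + 3)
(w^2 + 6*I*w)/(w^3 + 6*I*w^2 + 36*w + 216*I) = w/(w^2 + 36)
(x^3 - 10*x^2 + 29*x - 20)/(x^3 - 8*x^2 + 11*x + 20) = (x - 1)/(x + 1)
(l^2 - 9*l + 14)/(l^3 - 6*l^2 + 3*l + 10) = (l - 7)/(l^2 - 4*l - 5)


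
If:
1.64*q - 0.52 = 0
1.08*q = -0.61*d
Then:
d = -0.56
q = 0.32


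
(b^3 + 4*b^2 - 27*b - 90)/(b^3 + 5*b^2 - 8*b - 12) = (b^2 - 2*b - 15)/(b^2 - b - 2)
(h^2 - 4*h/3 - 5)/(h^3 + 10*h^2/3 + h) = (3*h^2 - 4*h - 15)/(h*(3*h^2 + 10*h + 3))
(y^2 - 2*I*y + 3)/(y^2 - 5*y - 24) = (-y^2 + 2*I*y - 3)/(-y^2 + 5*y + 24)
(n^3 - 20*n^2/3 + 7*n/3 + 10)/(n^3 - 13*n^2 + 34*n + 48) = (n - 5/3)/(n - 8)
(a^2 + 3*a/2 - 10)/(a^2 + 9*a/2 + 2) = (2*a - 5)/(2*a + 1)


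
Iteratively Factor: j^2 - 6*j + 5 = (j - 5)*(j - 1)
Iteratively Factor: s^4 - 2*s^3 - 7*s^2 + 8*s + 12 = (s + 1)*(s^3 - 3*s^2 - 4*s + 12) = (s + 1)*(s + 2)*(s^2 - 5*s + 6) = (s - 2)*(s + 1)*(s + 2)*(s - 3)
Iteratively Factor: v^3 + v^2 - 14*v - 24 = (v + 2)*(v^2 - v - 12) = (v + 2)*(v + 3)*(v - 4)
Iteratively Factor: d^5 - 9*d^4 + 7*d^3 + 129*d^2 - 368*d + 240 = (d - 5)*(d^4 - 4*d^3 - 13*d^2 + 64*d - 48) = (d - 5)*(d - 4)*(d^3 - 13*d + 12) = (d - 5)*(d - 4)*(d - 1)*(d^2 + d - 12) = (d - 5)*(d - 4)*(d - 3)*(d - 1)*(d + 4)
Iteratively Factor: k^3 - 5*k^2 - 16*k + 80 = (k + 4)*(k^2 - 9*k + 20) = (k - 5)*(k + 4)*(k - 4)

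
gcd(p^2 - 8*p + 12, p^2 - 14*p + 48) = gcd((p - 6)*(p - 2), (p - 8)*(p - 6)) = p - 6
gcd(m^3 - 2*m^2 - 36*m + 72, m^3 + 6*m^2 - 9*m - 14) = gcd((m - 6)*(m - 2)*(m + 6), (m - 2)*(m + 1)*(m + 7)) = m - 2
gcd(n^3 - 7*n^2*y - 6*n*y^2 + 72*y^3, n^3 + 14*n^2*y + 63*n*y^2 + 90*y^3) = n + 3*y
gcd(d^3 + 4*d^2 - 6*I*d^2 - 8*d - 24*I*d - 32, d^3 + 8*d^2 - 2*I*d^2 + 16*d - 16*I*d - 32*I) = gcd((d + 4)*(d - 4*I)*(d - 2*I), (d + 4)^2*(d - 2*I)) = d^2 + d*(4 - 2*I) - 8*I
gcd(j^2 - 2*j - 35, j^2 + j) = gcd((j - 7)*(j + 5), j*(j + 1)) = 1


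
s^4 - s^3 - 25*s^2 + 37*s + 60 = (s - 4)*(s - 3)*(s + 1)*(s + 5)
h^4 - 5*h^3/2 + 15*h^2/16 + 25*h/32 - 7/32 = (h - 7/4)*(h - 1)*(h - 1/4)*(h + 1/2)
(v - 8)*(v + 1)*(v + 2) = v^3 - 5*v^2 - 22*v - 16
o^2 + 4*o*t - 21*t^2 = (o - 3*t)*(o + 7*t)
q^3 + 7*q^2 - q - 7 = (q - 1)*(q + 1)*(q + 7)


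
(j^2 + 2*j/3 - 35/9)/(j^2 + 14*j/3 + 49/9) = (3*j - 5)/(3*j + 7)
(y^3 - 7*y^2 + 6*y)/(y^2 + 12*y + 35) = y*(y^2 - 7*y + 6)/(y^2 + 12*y + 35)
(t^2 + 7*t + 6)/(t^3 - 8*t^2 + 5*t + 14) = (t + 6)/(t^2 - 9*t + 14)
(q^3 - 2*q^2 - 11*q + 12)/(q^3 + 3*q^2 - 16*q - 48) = (q - 1)/(q + 4)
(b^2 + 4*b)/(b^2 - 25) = b*(b + 4)/(b^2 - 25)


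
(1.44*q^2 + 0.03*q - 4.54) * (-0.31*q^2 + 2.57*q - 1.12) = -0.4464*q^4 + 3.6915*q^3 - 0.1283*q^2 - 11.7014*q + 5.0848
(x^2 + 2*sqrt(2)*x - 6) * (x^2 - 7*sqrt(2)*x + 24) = x^4 - 5*sqrt(2)*x^3 - 10*x^2 + 90*sqrt(2)*x - 144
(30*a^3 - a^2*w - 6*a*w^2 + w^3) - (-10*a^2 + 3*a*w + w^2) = 30*a^3 - a^2*w + 10*a^2 - 6*a*w^2 - 3*a*w + w^3 - w^2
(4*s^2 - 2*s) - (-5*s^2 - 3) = 9*s^2 - 2*s + 3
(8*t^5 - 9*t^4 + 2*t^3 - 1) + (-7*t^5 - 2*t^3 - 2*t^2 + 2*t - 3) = t^5 - 9*t^4 - 2*t^2 + 2*t - 4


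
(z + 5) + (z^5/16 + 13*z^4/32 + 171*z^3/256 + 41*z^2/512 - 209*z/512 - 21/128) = z^5/16 + 13*z^4/32 + 171*z^3/256 + 41*z^2/512 + 303*z/512 + 619/128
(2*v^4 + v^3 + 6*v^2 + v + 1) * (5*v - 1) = 10*v^5 + 3*v^4 + 29*v^3 - v^2 + 4*v - 1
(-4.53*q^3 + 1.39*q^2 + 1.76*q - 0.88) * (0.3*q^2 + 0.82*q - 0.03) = -1.359*q^5 - 3.2976*q^4 + 1.8037*q^3 + 1.1375*q^2 - 0.7744*q + 0.0264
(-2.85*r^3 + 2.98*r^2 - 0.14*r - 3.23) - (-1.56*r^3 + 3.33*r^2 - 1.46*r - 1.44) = -1.29*r^3 - 0.35*r^2 + 1.32*r - 1.79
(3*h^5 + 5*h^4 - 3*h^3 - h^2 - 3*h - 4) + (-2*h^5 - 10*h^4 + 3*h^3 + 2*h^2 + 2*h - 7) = h^5 - 5*h^4 + h^2 - h - 11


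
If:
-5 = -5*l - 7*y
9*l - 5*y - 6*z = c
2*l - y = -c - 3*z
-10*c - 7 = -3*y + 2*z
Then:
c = -293/503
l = 156/503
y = 1735/3521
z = 534/3521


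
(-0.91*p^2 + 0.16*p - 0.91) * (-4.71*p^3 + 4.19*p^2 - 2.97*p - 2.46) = 4.2861*p^5 - 4.5665*p^4 + 7.6592*p^3 - 2.0495*p^2 + 2.3091*p + 2.2386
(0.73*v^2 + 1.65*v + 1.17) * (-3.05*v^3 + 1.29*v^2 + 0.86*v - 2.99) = -2.2265*v^5 - 4.0908*v^4 - 0.8122*v^3 + 0.7456*v^2 - 3.9273*v - 3.4983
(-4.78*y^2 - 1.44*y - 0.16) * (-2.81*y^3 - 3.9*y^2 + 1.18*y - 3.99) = 13.4318*y^5 + 22.6884*y^4 + 0.4252*y^3 + 17.997*y^2 + 5.5568*y + 0.6384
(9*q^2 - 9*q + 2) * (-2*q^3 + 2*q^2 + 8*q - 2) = -18*q^5 + 36*q^4 + 50*q^3 - 86*q^2 + 34*q - 4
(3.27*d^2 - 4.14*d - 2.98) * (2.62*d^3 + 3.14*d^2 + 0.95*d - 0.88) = 8.5674*d^5 - 0.578999999999999*d^4 - 17.7007*d^3 - 16.1678*d^2 + 0.8122*d + 2.6224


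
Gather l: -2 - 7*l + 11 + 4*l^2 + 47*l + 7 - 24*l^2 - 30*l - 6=-20*l^2 + 10*l + 10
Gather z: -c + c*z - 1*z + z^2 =-c + z^2 + z*(c - 1)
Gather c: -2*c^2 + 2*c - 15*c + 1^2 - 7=-2*c^2 - 13*c - 6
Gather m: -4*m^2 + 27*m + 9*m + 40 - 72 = -4*m^2 + 36*m - 32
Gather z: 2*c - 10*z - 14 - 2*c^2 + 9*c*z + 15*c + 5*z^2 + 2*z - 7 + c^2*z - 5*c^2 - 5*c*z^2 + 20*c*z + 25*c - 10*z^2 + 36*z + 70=-7*c^2 + 42*c + z^2*(-5*c - 5) + z*(c^2 + 29*c + 28) + 49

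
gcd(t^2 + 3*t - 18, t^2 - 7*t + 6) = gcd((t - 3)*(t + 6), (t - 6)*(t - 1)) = 1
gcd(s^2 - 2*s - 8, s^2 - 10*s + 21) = 1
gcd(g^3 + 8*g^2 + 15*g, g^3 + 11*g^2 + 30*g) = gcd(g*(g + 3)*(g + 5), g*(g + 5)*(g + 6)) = g^2 + 5*g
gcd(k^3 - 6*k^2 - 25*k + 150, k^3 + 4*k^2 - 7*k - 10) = k + 5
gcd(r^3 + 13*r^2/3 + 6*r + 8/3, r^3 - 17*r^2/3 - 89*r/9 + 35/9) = 1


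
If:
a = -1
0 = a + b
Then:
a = -1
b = 1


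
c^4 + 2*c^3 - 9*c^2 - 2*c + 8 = (c - 2)*(c - 1)*(c + 1)*(c + 4)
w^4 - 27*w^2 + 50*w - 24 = (w - 4)*(w - 1)^2*(w + 6)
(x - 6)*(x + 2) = x^2 - 4*x - 12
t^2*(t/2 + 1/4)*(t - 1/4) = t^4/2 + t^3/8 - t^2/16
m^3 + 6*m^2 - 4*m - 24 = (m - 2)*(m + 2)*(m + 6)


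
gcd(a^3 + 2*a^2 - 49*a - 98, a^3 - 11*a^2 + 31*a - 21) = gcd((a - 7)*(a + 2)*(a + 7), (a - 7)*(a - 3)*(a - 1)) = a - 7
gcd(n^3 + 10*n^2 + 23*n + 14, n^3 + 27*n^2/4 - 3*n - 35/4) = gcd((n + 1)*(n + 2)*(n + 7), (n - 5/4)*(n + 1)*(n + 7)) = n^2 + 8*n + 7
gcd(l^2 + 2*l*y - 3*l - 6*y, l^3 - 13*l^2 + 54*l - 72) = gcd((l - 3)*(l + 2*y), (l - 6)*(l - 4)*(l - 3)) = l - 3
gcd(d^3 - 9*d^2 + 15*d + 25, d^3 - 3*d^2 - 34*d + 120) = d - 5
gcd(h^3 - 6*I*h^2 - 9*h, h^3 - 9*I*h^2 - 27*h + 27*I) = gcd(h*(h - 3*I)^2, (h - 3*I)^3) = h^2 - 6*I*h - 9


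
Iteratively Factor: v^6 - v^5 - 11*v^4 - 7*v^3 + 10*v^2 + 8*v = (v + 1)*(v^5 - 2*v^4 - 9*v^3 + 2*v^2 + 8*v) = (v - 4)*(v + 1)*(v^4 + 2*v^3 - v^2 - 2*v) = v*(v - 4)*(v + 1)*(v^3 + 2*v^2 - v - 2) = v*(v - 4)*(v + 1)*(v + 2)*(v^2 - 1) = v*(v - 4)*(v - 1)*(v + 1)*(v + 2)*(v + 1)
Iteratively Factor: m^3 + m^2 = (m)*(m^2 + m) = m*(m + 1)*(m)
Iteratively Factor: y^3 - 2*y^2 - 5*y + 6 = (y + 2)*(y^2 - 4*y + 3) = (y - 1)*(y + 2)*(y - 3)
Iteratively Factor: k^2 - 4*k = (k - 4)*(k)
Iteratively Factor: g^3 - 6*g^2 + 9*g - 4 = (g - 4)*(g^2 - 2*g + 1) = (g - 4)*(g - 1)*(g - 1)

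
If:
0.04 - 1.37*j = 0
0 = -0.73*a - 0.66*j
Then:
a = -0.03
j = 0.03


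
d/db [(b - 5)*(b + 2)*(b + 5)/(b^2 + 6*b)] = (b^4 + 12*b^3 + 37*b^2 + 100*b + 300)/(b^2*(b^2 + 12*b + 36))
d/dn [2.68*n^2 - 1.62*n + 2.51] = 5.36*n - 1.62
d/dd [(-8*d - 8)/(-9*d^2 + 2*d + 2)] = 72*d*(-d - 2)/(81*d^4 - 36*d^3 - 32*d^2 + 8*d + 4)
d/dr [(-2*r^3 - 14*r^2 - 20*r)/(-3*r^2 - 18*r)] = 2*(r^2 + 12*r + 32)/(3*(r^2 + 12*r + 36))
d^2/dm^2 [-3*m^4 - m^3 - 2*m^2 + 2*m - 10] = -36*m^2 - 6*m - 4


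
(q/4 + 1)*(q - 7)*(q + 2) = q^3/4 - q^2/4 - 17*q/2 - 14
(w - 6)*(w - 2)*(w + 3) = w^3 - 5*w^2 - 12*w + 36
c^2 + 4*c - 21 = (c - 3)*(c + 7)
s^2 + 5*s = s*(s + 5)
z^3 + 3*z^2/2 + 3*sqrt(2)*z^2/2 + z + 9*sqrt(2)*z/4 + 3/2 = (z + 3/2)*(z + sqrt(2)/2)*(z + sqrt(2))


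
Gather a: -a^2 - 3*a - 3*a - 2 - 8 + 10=-a^2 - 6*a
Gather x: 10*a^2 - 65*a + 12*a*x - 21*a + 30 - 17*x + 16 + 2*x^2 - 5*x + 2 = 10*a^2 - 86*a + 2*x^2 + x*(12*a - 22) + 48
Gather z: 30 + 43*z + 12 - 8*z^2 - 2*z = -8*z^2 + 41*z + 42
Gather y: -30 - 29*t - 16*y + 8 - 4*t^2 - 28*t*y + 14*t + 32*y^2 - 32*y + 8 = -4*t^2 - 15*t + 32*y^2 + y*(-28*t - 48) - 14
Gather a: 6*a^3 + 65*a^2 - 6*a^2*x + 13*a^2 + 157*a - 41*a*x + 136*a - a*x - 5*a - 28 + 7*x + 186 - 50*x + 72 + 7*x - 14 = 6*a^3 + a^2*(78 - 6*x) + a*(288 - 42*x) - 36*x + 216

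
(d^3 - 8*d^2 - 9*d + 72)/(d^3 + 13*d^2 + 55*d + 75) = (d^2 - 11*d + 24)/(d^2 + 10*d + 25)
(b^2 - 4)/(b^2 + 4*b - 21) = (b^2 - 4)/(b^2 + 4*b - 21)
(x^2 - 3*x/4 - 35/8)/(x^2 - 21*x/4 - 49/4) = (x - 5/2)/(x - 7)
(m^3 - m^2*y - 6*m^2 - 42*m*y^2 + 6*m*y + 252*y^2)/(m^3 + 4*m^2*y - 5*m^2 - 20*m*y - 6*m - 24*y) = (m^2 - m*y - 42*y^2)/(m^2 + 4*m*y + m + 4*y)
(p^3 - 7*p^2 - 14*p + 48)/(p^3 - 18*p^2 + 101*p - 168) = (p^2 + p - 6)/(p^2 - 10*p + 21)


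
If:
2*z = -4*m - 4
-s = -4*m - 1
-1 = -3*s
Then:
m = -1/6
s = 1/3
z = -5/3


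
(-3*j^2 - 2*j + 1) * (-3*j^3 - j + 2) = 9*j^5 + 6*j^4 - 4*j^2 - 5*j + 2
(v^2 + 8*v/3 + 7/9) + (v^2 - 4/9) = 2*v^2 + 8*v/3 + 1/3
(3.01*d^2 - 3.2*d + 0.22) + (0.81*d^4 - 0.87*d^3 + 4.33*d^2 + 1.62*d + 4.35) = 0.81*d^4 - 0.87*d^3 + 7.34*d^2 - 1.58*d + 4.57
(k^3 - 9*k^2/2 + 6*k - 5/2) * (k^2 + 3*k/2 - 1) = k^5 - 3*k^4 - 7*k^3/4 + 11*k^2 - 39*k/4 + 5/2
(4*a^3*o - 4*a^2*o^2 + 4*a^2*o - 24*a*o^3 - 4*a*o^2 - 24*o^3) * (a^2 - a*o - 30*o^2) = 4*a^5*o - 8*a^4*o^2 + 4*a^4*o - 140*a^3*o^3 - 8*a^3*o^2 + 144*a^2*o^4 - 140*a^2*o^3 + 720*a*o^5 + 144*a*o^4 + 720*o^5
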